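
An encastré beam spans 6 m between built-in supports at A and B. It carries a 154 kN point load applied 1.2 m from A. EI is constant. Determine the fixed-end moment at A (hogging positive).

M_A = 118.3 kN·m

Take the two fixed-end moments M_A, M_B as redundants; the released structure is the simple span AB.
On the primary (simply-supported) span, the end slopes from the loading are:
  at A: point load 154 at a = 1.2: Pab(L + b)/(6LEI) = 266.1/EI
  at B: point load 154 at a = 1.2: Pab(L + a)/(6LEI) = 177.4/EI
  θ_A0 = 266.1/EI,  θ_B0 = 177.4/EI
Flexibility coefficients: a unit moment at one end gives L/(3EI) there and L/(6EI) at the far end, so f₁₁ = f₂₂ = 2/EI and f₁₂ = f₂₁ = 1/EI.
Compatibility — zero rotation at each built-in end:
  2 M_A + 1 M_B = 266.1
  1 M_A + 2 M_B = 177.4
Solving the pair gives M_A = 118.3 kN·m and M_B = 29.57 kN·m (hogging).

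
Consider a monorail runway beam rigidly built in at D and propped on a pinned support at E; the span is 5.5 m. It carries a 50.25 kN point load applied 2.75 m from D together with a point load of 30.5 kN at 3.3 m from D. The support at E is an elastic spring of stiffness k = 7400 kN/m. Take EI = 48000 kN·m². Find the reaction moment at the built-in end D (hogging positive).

Take the reaction at E as the redundant and release it; the primary structure is a cantilever fixed at D.
Free-end deflection of the primary structure under the applied loading (downward +):
  point load 50.25 at a = 2.75: Pa²(3L − a)/(6EI) = 870.9/EI
  point load 30.5 at a = 3.3: Pa²(3L − a)/(6EI) = 730.7/EI
  δ_0 = 1602/EI
Tip deflection under a unit load at E: L³/(3EI) = 55.46/EI.
With EI = 48000 kN·m²: δ_0 = 0.033366 m and δ_{EE} = 0.001155 m/kN.
Compatibility — the spring shortens by R_E/k under the reaction it provides: δ_0 − R_E·δ_{EE} = R_E/k. With 1/k = 0.000135 m/kN, R_E = δ_0 / (δ_{EE} + 1/k) = 0.033366 / (0.001155 + 0.000135) = 25.86 kN.
Moment equilibrium about D: M_D = Σ(load moments about D) − R_E·L = 238.8 − 25.86×5.5 = 96.63 kN·m.

M_D = 96.63 kN·m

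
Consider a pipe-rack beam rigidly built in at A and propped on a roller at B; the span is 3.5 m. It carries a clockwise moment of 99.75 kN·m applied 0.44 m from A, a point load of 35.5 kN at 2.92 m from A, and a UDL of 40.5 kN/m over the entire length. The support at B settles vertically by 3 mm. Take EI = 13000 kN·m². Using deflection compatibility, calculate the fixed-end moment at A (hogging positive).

M_A = 146.1 kN·m

Choose R_B as the redundant. The primary structure is the cantilever fixed at A.
Primary-structure tip deflection at B by superposition:
  clockwise couple 99.75 at a = 0.44: M₀a(2L − a)/(2EI) = 144/EI
  point load 35.5 at a = 2.92: Pa²(3L − a)/(6EI) = 382.4/EI
  UDL 40.5: wL⁴/(8EI) = 759.7/EI
  δ_0 = 1286/EI
Tip deflection under a unit load at B: L³/(3EI) = 14.29/EI.
With EI = 13000 kN·m²: δ_0 = 0.098927 m and δ_{BB} = 0.001099 m/kN.
Compatibility — the beam at B must follow the support down by 0.003 m: δ_0 − R_B·δ_{BB} = 0.003, so R_B = (0.098927 − 0.003)/0.001099 = 87.26 kN.
Moment equilibrium about A: M_A = Σ(load moments about A) − R_B·L = 451.5 − 87.26×3.5 = 146.1 kN·m.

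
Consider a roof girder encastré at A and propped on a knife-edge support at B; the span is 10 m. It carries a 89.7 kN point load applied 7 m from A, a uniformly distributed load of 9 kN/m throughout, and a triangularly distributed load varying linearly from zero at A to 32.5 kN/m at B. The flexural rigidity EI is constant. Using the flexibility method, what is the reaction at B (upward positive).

Choose R_B as the redundant. The primary structure is the cantilever fixed at A.
Free-end deflection of the primary structure under the applied loading (downward +):
  point load 89.7 at a = 7: Pa²(3L − a)/(6EI) = 16849/EI
  UDL 9: wL⁴/(8EI) = 11250/EI
  triangular load, peak 32.5 at the free end: 11w₀L⁴/(120EI) = 29792/EI
  δ_0 = 57890/EI
Tip deflection under a unit load at B: L³/(3EI) = 333.3/EI.
Compatibility at B: δ_0 − R_B·δ_{BB} = 0, so R_B = 57890/333.3 = 173.7 kN.

R_B = 173.7 kN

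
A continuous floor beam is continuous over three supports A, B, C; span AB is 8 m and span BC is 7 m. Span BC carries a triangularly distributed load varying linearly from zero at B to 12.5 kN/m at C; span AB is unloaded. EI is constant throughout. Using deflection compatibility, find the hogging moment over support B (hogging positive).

Release continuity at B by inserting a hinge; the redundant is the internal moment M_B. The primary structure is two simply-supported spans AB and BC.
End slopes at the hinge B, treating each span as simply supported:
  span BC: triangular load, peak 12.5: 7w₀L³/(360EI) = 83.37/EI
  relative rotation θ_0 = (0 + 83.37)/EI = 83.37/EI
A unit hogging moment at B produces rotation L₁/(3EI) + L₂/(3EI) = 5/EI.
Compatibility: M_B·(L₁+L₂)/(3EI) = θ_0, giving M_B = 16.67 kN·m (hogging).

M_B = 16.67 kN·m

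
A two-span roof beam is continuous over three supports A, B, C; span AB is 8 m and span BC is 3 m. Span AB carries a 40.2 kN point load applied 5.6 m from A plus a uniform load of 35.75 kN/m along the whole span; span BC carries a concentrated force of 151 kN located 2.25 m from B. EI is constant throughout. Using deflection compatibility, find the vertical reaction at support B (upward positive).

R_B = 330 kN

Take M_B as the redundant. Released structure: two simple spans AB and BC with a hinge at B.
Rotations at B on the released spans (each span's end-slope, ×1/EI):
  span AB: point load 40.2 at a = 5.6: Pab(L + a)/(6LEI) = 153.1/EI
  span AB: UDL 35.75: wL³/(24EI) = 762.7/EI
  span BC: point load 151 at a = 2.25: Pab(L + b)/(6LEI) = 53.09/EI
  relative rotation θ_0 = (915.7 + 53.09)/EI = 968.8/EI
A unit hogging moment at B produces rotation L₁/(3EI) + L₂/(3EI) = 3.667/EI.
Compatibility: M_B·(L₁+L₂)/(3EI) = θ_0, giving M_B = 264.2 kN·m (hogging).
Span AB, ΣM about A with M_B applied at B: R_B^{AB}·8 = 1369 + 264.2, so R_B^{AB} = 204.2 kN and R_A = 326.2 − 204.2 = 122 kN.
Span BC, ΣM about C: R_B^{BC}·3 = 113.2 + 264.2, so R_B^{BC} = 125.8 kN and R_C = 151 − 125.8 = 25.17 kN.
R_B = 204.2 + 125.8 = 330 kN.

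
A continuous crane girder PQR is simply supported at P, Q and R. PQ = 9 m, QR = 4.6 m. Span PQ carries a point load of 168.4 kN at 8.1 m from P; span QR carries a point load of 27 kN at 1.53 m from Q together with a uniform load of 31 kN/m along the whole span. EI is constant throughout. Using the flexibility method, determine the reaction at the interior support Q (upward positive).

R_Q = 280.7 kN

Take M_Q as the redundant. Released structure: two simple spans PQ and QR with a hinge at Q.
Rotations at Q on the released spans (each span's end-slope, ×1/EI):
  span PQ: point load 168.4 at a = 8.1: Pab(L + a)/(6LEI) = 388.8/EI
  span QR: point load 27 at a = 1.53: Pab(L + b)/(6LEI) = 35.24/EI
  span QR: UDL 31: wL³/(24EI) = 125.7/EI
  relative rotation θ_0 = (388.8 + 161)/EI = 549.7/EI
A unit hogging moment at Q produces rotation L₁/(3EI) + L₂/(3EI) = 4.533/EI.
Slope continuity at Q: θ_0 = M_Q·4.533/EI, so M_Q = 549.7/4.533 = 121.3 kN·m (hogging).
Span PQ, ΣM about P with M_Q applied at Q: R_Q^{PQ}·9 = 1364 + 121.3, so R_Q^{PQ} = 165 kN and R_P = 168.4 − 165 = 3.366 kN.
Span QR, ΣM about R: R_Q^{QR}·4.6 = 410.9 + 121.3, so R_Q^{QR} = 115.7 kN and R_R = 169.6 − 115.7 = 53.92 kN.
R_Q = 165 + 115.7 = 280.7 kN.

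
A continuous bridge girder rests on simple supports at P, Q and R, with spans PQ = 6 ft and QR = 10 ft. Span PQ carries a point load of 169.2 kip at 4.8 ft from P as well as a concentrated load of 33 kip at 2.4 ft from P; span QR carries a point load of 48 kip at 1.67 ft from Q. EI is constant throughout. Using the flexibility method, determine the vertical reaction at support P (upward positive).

R_P = 36.05 kip

Release continuity at Q by inserting a hinge; the redundant is the internal moment M_Q. The primary structure is two simply-supported spans PQ and QR.
Discontinuity in slope at Q on the released structure — sum the simple-span end rotations:
  span PQ: point load 169.2 at a = 4.8: Pab(L + a)/(6LEI) = 292.4/EI
  span PQ: point load 33 at a = 2.4: Pab(L + a)/(6LEI) = 66.53/EI
  span QR: point load 48 at a = 1.67: Pab(L + b)/(6LEI) = 204/EI
  relative rotation θ_0 = (358.9 + 204)/EI = 562.9/EI
A unit hogging moment at Q produces rotation L₁/(3EI) + L₂/(3EI) = 5.333/EI.
Compatibility: M_Q·(L₁+L₂)/(3EI) = θ_0, giving M_Q = 105.5 kip·ft (hogging).
Span PQ, ΣM about P with M_Q applied at Q: R_Q^{PQ}·6 = 891.4 + 105.5, so R_Q^{PQ} = 166.2 kip and R_P = 202.2 − 166.2 = 36.05 kip.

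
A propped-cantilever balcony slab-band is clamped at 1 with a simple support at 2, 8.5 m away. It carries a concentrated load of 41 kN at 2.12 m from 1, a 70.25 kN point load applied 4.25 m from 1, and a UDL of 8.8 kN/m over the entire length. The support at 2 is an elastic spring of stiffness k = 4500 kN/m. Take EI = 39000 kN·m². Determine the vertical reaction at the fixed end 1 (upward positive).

R_1 = 134.7 kN

Release the roller at 2. Primary structure: cantilever fixed at 1.
Primary-structure tip deflection at 2 by superposition:
  point load 41 at a = 2.12: Pa²(3L − a)/(6EI) = 718/EI
  point load 70.25 at a = 4.25: Pa²(3L − a)/(6EI) = 4494/EI
  UDL 8.8: wL⁴/(8EI) = 5742/EI
  δ_0 = 10954/EI
Tip deflection under a unit load at 2: L³/(3EI) = 204.7/EI.
With EI = 39000 kN·m²: δ_0 = 0.28087 m and δ_{22} = 0.005249 m/kN.
Compatibility — the spring shortens by R_2/k under the reaction it provides: δ_0 − R_2·δ_{22} = R_2/k. With 1/k = 0.000222 m/kN, R_2 = δ_0 / (δ_{22} + 1/k) = 0.28087 / (0.005249 + 0.000222) = 51.34 kN.
Vertical equilibrium: R_1 = ΣP − R_2 = 186.1 − 51.34 = 134.7 kN.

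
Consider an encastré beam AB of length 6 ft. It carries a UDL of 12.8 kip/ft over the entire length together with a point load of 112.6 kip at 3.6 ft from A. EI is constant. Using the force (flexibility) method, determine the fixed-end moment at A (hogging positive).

Take the two fixed-end moments M_A, M_B as redundants; the released structure is the simple span AB.
End rotations of the released simple span under the applied load (×1/EI):
  at A: UDL 12.8: wL³/(24EI) = 115.2/EI
  at B: UDL 12.8: wL³/(24EI) = 115.2/EI
  at A: point load 112.6 at a = 3.6: Pab(L + b)/(6LEI) = 227/EI
  at B: point load 112.6 at a = 3.6: Pab(L + a)/(6LEI) = 259.4/EI
  θ_A0 = 342.2/EI,  θ_B0 = 374.6/EI
Flexibility coefficients: a unit moment at one end gives L/(3EI) there and L/(6EI) at the far end, so f₁₁ = f₂₂ = 2/EI and f₁₂ = f₂₁ = 1/EI.
Compatibility — zero rotation at each built-in end:
  2 M_A + 1 M_B = 342.2
  1 M_A + 2 M_B = 374.6
Solving the pair gives M_A = 103.3 kip·ft and M_B = 135.7 kip·ft (hogging).

M_A = 103.3 kip·ft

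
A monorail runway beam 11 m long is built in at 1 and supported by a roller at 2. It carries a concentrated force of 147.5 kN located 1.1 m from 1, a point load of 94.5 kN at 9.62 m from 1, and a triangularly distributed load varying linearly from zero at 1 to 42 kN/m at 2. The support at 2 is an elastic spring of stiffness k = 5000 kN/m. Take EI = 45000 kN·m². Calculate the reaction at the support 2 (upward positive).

Choose R_2 as the redundant. The primary structure is the cantilever fixed at 1.
Free-end deflection of the primary structure under the applied loading (downward +):
  point load 147.5 at a = 1.1: Pa²(3L − a)/(6EI) = 948.9/EI
  point load 94.5 at a = 9.62: Pa²(3L − a)/(6EI) = 34078/EI
  triangular load, peak 42 at the free end: 11w₀L⁴/(120EI) = 56368/EI
  δ_0 = 91395/EI
Flexibility coefficient — unit upward force at 2: δ_{22} = L³/(3EI) = 443.7/EI.
With EI = 45000 kN·m²: δ_0 = 2.031 m and δ_{22} = 0.009859 m/kN.
Compatibility — the spring shortens by R_2/k under the reaction it provides: δ_0 − R_2·δ_{22} = R_2/k. With 1/k = 0.0002 m/kN, R_2 = δ_0 / (δ_{22} + 1/k) = 2.031 / (0.009859 + 0.0002) = 201.9 kN.

R_2 = 201.9 kN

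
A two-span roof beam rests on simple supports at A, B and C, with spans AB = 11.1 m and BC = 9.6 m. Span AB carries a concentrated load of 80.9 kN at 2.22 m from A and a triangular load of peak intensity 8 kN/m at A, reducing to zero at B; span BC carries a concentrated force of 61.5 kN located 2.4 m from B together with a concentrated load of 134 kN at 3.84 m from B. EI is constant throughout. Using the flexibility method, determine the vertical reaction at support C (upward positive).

R_C = 44.34 kN

Insert a hinge at B; M_B is the redundant, and each span becomes simply supported.
Discontinuity in slope at B on the released structure — sum the simple-span end rotations:
  span AB: point load 80.9 at a = 2.22: Pab(L + a)/(6LEI) = 319/EI
  span AB: triangular load, peak 8: 7w₀L³/(360EI) = 212.7/EI
  span BC: point load 61.5 at a = 2.4: Pab(L + b)/(6LEI) = 310/EI
  span BC: point load 134 at a = 3.84: Pab(L + b)/(6LEI) = 790.4/EI
  relative rotation θ_0 = (531.7 + 1100)/EI = 1632/EI
A unit hogging moment at B produces rotation L₁/(3EI) + L₂/(3EI) = 6.9/EI.
Slope continuity at B: θ_0 = M_B·6.9/EI, so M_B = 1632/6.9 = 236.5 kN·m (hogging).
Span BC, ΣM about C: R_B^{BC}·9.6 = 1215 + 236.5, so R_B^{BC} = 151.2 kN and R_C = 195.5 − 151.2 = 44.34 kN.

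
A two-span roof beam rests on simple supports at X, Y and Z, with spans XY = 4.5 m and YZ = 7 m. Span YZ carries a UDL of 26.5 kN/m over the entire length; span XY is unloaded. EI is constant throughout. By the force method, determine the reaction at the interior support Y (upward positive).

Insert a hinge at Y; M_Y is the redundant, and each span becomes simply supported.
End slopes at the hinge Y, treating each span as simply supported:
  span YZ: UDL 26.5: wL³/(24EI) = 378.7/EI
  relative rotation θ_0 = (0 + 378.7)/EI = 378.7/EI
A unit hogging moment at Y produces rotation L₁/(3EI) + L₂/(3EI) = 3.833/EI.
Slope continuity at Y: θ_0 = M_Y·3.833/EI, so M_Y = 378.7/3.833 = 98.8 kN·m (hogging).
Span XY, ΣM about X with M_Y applied at Y: R_Y^{XY}·4.5 = 0 + 98.8, so R_Y^{XY} = 21.96 kN and R_X = 0 − 21.96 = -21.96 kN.
Span YZ, ΣM about Z: R_Y^{YZ}·7 = 649.2 + 98.8, so R_Y^{YZ} = 106.9 kN and R_Z = 185.5 − 106.9 = 78.64 kN.
R_Y = 21.96 + 106.9 = 128.8 kN.

R_Y = 128.8 kN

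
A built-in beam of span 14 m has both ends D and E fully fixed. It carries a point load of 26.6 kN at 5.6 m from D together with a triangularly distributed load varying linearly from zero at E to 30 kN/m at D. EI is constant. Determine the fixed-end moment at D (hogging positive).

M_D = 347.6 kN·m

Take the two fixed-end moments M_D, M_E as redundants; the released structure is the simple span DE.
End rotations of the released simple span under the applied load (×1/EI):
  at D: point load 26.6 at a = 5.6: Pab(L + b)/(6LEI) = 333.7/EI
  at E: point load 26.6 at a = 5.6: Pab(L + a)/(6LEI) = 292/EI
  at D: triangular load, peak 30: w₀L³/(45EI) = 1829/EI
  at E: triangular load, peak 30: 7w₀L³/(360EI) = 1601/EI
  θ_D0 = 2163/EI,  θ_E0 = 1893/EI
Flexibility coefficients: a unit moment at one end gives L/(3EI) there and L/(6EI) at the far end, so f₁₁ = f₂₂ = 4.667/EI and f₁₂ = f₂₁ = 2.333/EI.
Compatibility — zero rotation at each built-in end:
  4.667 M_D + 2.333 M_E = 2163
  2.333 M_D + 4.667 M_E = 1893
Solving the pair gives M_D = 347.6 kN·m and M_E = 231.8 kN·m (hogging).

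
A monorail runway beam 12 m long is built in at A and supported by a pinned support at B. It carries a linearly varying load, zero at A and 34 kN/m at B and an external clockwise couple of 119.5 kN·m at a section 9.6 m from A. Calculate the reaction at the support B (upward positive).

R_B = 126.5 kN

Take the reaction at B as the redundant and release it; the primary structure is a cantilever fixed at A.
Downward deflection at the released point B due to the loads:
  triangular load, peak 34 at the free end: 11w₀L⁴/(120EI) = 64627/EI
  clockwise couple 119.5 at a = 9.6: M₀a(2L − a)/(2EI) = 8260/EI
  δ_0 = 72887/EI
Tip deflection under a unit load at B: L³/(3EI) = 576/EI.
Compatibility at B: δ_0 − R_B·δ_{BB} = 0, so R_B = 72887/576 = 126.5 kN.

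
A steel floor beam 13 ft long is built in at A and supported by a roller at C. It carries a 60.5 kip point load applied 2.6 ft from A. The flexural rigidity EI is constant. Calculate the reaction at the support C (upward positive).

Take the reaction at C as the redundant and release it; the primary structure is a cantilever fixed at A.
Downward deflection at the released point C due to the loads:
  point load 60.5 at a = 2.6: Pa²(3L − a)/(6EI) = 2481/EI
Tip deflection under a unit load at C: L³/(3EI) = 732.3/EI.
Compatibility at C: δ_0 − R_C·δ_{CC} = 0, so R_C = 2481/732.3 = 3.388 kip.

R_C = 3.388 kip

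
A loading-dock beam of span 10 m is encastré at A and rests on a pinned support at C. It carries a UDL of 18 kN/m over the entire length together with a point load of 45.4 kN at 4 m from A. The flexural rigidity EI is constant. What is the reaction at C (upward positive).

Take the reaction at C as the redundant and release it; the primary structure is a cantilever fixed at A.
Deflection at C on the released cantilever, summing each load's contribution:
  UDL 18: wL⁴/(8EI) = 22500/EI
  point load 45.4 at a = 4: Pa²(3L − a)/(6EI) = 3148/EI
  δ_0 = 25648/EI
Tip deflection under a unit load at C: L³/(3EI) = 333.3/EI.
Compatibility at C: δ_0 − R_C·δ_{CC} = 0, so R_C = 25648/333.3 = 76.94 kN.

R_C = 76.94 kN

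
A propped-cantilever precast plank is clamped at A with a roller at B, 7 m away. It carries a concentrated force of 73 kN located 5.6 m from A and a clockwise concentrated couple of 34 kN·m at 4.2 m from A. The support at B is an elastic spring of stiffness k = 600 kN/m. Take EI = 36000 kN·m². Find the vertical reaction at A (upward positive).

Take the reaction at B as the redundant and release it; the primary structure is a cantilever fixed at A.
Primary-structure tip deflection at B by superposition:
  point load 73 at a = 5.6: Pa²(3L − a)/(6EI) = 5876/EI
  clockwise couple 34 at a = 4.2: M₀a(2L − a)/(2EI) = 699.7/EI
  δ_0 = 6576/EI
Flexibility coefficient — unit upward force at B: δ_{BB} = L³/(3EI) = 114.3/EI.
With EI = 36000 kN·m²: δ_0 = 0.18265 m and δ_{BB} = 0.003176 m/kN.
Compatibility — the spring shortens by R_B/k under the reaction it provides: δ_0 − R_B·δ_{BB} = R_B/k. With 1/k = 0.001667 m/kN, R_B = δ_0 / (δ_{BB} + 1/k) = 0.18265 / (0.003176 + 0.001667) = 37.72 kN.
Vertical equilibrium: R_A = ΣP − R_B = 73 − 37.72 = 35.28 kN.

R_A = 35.28 kN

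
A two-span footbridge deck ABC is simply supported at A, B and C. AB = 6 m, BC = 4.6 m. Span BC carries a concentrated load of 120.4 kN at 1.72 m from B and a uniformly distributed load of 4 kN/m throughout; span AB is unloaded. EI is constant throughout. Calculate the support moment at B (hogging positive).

M_B = 50.34 kN·m

Take M_B as the redundant. Released structure: two simple spans AB and BC with a hinge at B.
Discontinuity in slope at B on the released structure — sum the simple-span end rotations:
  span BC: point load 120.4 at a = 1.72: Pab(L + b)/(6LEI) = 161.6/EI
  span BC: UDL 4: wL³/(24EI) = 16.22/EI
  relative rotation θ_0 = (0 + 177.9)/EI = 177.9/EI
A unit hogging moment at B produces rotation L₁/(3EI) + L₂/(3EI) = 3.533/EI.
Slope continuity at B: θ_0 = M_B·3.533/EI, so M_B = 177.9/3.533 = 50.34 kN·m (hogging).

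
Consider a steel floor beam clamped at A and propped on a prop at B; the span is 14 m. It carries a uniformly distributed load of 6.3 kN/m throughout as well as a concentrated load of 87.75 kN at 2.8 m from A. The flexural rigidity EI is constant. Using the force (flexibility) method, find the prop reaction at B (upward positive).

R_B = 37.99 kN

Take the reaction at B as the redundant and release it; the primary structure is a cantilever fixed at A.
Free-end deflection of the primary structure under the applied loading (downward +):
  UDL 6.3: wL⁴/(8EI) = 30253/EI
  point load 87.75 at a = 2.8: Pa²(3L − a)/(6EI) = 4495/EI
  δ_0 = 34747/EI
Flexibility coefficient — unit upward force at B: δ_{BB} = L³/(3EI) = 914.7/EI.
Compatibility at B: δ_0 − R_B·δ_{BB} = 0, so R_B = 34747/914.7 = 37.99 kN.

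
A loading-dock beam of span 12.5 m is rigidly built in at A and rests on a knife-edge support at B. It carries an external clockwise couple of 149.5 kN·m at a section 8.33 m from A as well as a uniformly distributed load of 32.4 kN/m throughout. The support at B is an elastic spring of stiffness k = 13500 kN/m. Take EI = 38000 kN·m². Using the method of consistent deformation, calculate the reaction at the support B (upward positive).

Choose R_B as the redundant. The primary structure is the cantilever fixed at A.
Deflection at B on the released cantilever, summing each load's contribution:
  clockwise couple 149.5 at a = 8.33: M₀a(2L − a)/(2EI) = 10380/EI
  UDL 32.4: wL⁴/(8EI) = 98877/EI
  δ_0 = 109257/EI
Flexibility coefficient — unit upward force at B: δ_{BB} = L³/(3EI) = 651/EI.
With EI = 38000 kN·m²: δ_0 = 2.8752 m and δ_{BB} = 0.017133 m/kN.
Compatibility — the spring shortens by R_B/k under the reaction it provides: δ_0 − R_B·δ_{BB} = R_B/k. With 1/k = 0.000074 m/kN, R_B = δ_0 / (δ_{BB} + 1/k) = 2.8752 / (0.017133 + 0.000074) = 167.1 kN.

R_B = 167.1 kN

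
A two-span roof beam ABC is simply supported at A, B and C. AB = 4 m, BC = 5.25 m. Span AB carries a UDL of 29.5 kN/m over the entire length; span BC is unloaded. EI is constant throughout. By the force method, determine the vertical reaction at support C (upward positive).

R_C = -4.86 kN

Take M_B as the redundant. Released structure: two simple spans AB and BC with a hinge at B.
Rotations at B on the released spans (each span's end-slope, ×1/EI):
  span AB: UDL 29.5: wL³/(24EI) = 78.67/EI
  relative rotation θ_0 = (78.67 + 0)/EI = 78.67/EI
A unit hogging moment at B produces rotation L₁/(3EI) + L₂/(3EI) = 3.083/EI.
Compatibility: M_B·(L₁+L₂)/(3EI) = θ_0, giving M_B = 25.51 kN·m (hogging).
Span BC, ΣM about C: R_B^{BC}·5.25 = 0 + 25.51, so R_B^{BC} = 4.86 kN and R_C = 0 − 4.86 = -4.86 kN.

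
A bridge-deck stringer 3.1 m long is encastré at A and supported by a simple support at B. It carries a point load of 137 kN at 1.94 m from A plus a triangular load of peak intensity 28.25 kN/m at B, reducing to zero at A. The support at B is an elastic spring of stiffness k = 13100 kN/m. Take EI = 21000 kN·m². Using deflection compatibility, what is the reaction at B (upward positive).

R_B = 75.58 kN

Remove the prop at B; the released (primary) structure is a cantilever built in at A.
Free-end deflection of the primary structure under the applied loading (downward +):
  point load 137 at a = 1.94: Pa²(3L − a)/(6EI) = 632.5/EI
  triangular load, peak 28.25 at the free end: 11w₀L⁴/(120EI) = 239.2/EI
  δ_0 = 871.6/EI
Tip deflection under a unit load at B: L³/(3EI) = 9.93/EI.
With EI = 21000 kN·m²: δ_0 = 0.041507 m and δ_{BB} = 0.000473 m/kN.
Compatibility — the spring shortens by R_B/k under the reaction it provides: δ_0 − R_B·δ_{BB} = R_B/k. With 1/k = 0.000076 m/kN, R_B = δ_0 / (δ_{BB} + 1/k) = 0.041507 / (0.000473 + 0.000076) = 75.58 kN.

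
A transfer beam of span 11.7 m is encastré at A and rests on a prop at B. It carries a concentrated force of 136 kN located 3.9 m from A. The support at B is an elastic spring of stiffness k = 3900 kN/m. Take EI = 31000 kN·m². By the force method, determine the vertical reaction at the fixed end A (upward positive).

R_A = 116.1 kN

Choose R_B as the redundant. The primary structure is the cantilever fixed at A.
Free-end deflection of the primary structure under the applied loading (downward +):
  point load 136 at a = 3.9: Pa²(3L − a)/(6EI) = 10757/EI
Tip deflection under a unit load at B: L³/(3EI) = 533.9/EI.
With EI = 31000 kN·m²: δ_0 = 0.34698 m and δ_{BB} = 0.017222 m/kN.
Compatibility — the spring shortens by R_B/k under the reaction it provides: δ_0 − R_B·δ_{BB} = R_B/k. With 1/k = 0.000256 m/kN, R_B = δ_0 / (δ_{BB} + 1/k) = 0.34698 / (0.017222 + 0.000256) = 19.85 kN.
Vertical equilibrium: R_A = ΣP − R_B = 136 − 19.85 = 116.1 kN.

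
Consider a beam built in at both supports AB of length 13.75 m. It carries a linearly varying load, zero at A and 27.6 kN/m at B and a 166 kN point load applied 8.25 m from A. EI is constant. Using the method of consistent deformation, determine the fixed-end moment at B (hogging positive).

M_B = 589.6 kN·m

Take the two fixed-end moments M_A, M_B as redundants; the released structure is the simple span AB.
Simple-span end rotations at A and B under the given loads:
  at A: triangular load, peak 27.6: 7w₀L³/(360EI) = 1395/EI
  at B: triangular load, peak 27.6: w₀L³/(45EI) = 1594/EI
  at A: point load 166 at a = 8.25: Pab(L + b)/(6LEI) = 1758/EI
  at B: point load 166 at a = 8.25: Pab(L + a)/(6LEI) = 2009/EI
  θ_A0 = 3153/EI,  θ_B0 = 3603/EI
Flexibility coefficients: a unit moment at one end gives L/(3EI) there and L/(6EI) at the far end, so f₁₁ = f₂₂ = 4.583/EI and f₁₂ = f₂₁ = 2.292/EI.
Compatibility — zero rotation at each built-in end:
  4.583 M_A + 2.292 M_B = 3153
  2.292 M_A + 4.583 M_B = 3603
Solving the pair gives M_A = 393.1 kN·m and M_B = 589.6 kN·m (hogging).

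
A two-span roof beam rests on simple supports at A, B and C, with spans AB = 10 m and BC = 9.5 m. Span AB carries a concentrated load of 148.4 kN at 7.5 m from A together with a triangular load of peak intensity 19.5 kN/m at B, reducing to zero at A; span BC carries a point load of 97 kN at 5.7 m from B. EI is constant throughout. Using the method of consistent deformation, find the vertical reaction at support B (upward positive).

Take M_B as the redundant. Released structure: two simple spans AB and BC with a hinge at B.
End slopes at the hinge B, treating each span as simply supported:
  span AB: point load 148.4 at a = 7.5: Pab(L + a)/(6LEI) = 811.6/EI
  span AB: triangular load, peak 19.5: w₀L³/(45EI) = 433.3/EI
  span BC: point load 97 at a = 5.7: Pab(L + b)/(6LEI) = 490.2/EI
  relative rotation θ_0 = (1245 + 490.2)/EI = 1735/EI
A unit hogging moment at B produces rotation L₁/(3EI) + L₂/(3EI) = 6.5/EI.
Slope continuity at B: θ_0 = M_B·6.5/EI, so M_B = 1735/6.5 = 266.9 kN·m (hogging).
Span AB, ΣM about A with M_B applied at B: R_B^{AB}·10 = 1763 + 266.9, so R_B^{AB} = 203 kN and R_A = 245.9 − 203 = 42.91 kN.
Span BC, ΣM about C: R_B^{BC}·9.5 = 368.6 + 266.9, so R_B^{BC} = 66.9 kN and R_C = 97 − 66.9 = 30.1 kN.
R_B = 203 + 66.9 = 269.9 kN.

R_B = 269.9 kN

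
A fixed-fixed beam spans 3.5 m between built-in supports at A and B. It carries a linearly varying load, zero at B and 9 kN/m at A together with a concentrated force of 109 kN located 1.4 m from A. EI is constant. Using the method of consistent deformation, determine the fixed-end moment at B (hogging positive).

M_B = 40.3 kN·m

Release both end moments; the primary structure is a simply-supported span AB with redundants M_A and M_B.
On the primary (simply-supported) span, the end slopes from the loading are:
  at A: triangular load, peak 9: w₀L³/(45EI) = 8.575/EI
  at B: triangular load, peak 9: 7w₀L³/(360EI) = 7.503/EI
  at A: point load 109 at a = 1.4: Pab(L + b)/(6LEI) = 85.46/EI
  at B: point load 109 at a = 1.4: Pab(L + a)/(6LEI) = 74.77/EI
  θ_A0 = 94.03/EI,  θ_B0 = 82.28/EI
Flexibility coefficients: a unit moment at one end gives L/(3EI) there and L/(6EI) at the far end, so f₁₁ = f₂₂ = 1.167/EI and f₁₂ = f₂₁ = 0.5833/EI.
Compatibility — zero rotation at each built-in end:
  1.167 M_A + 0.5833 M_B = 94.03
  0.5833 M_A + 1.167 M_B = 82.28
Solving the pair gives M_A = 60.45 kN·m and M_B = 40.3 kN·m (hogging).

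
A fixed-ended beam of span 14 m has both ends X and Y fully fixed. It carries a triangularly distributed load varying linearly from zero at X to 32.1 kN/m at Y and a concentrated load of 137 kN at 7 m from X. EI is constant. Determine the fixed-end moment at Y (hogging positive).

Release both end moments; the primary structure is a simply-supported span XY with redundants M_X and M_Y.
Simple-span end rotations at X and Y under the given loads:
  at X: triangular load, peak 32.1: 7w₀L³/(360EI) = 1713/EI
  at Y: triangular load, peak 32.1: w₀L³/(45EI) = 1957/EI
  at X: point load 137 at a = 7: Pab(L + b)/(6LEI) = 1678/EI
  at Y: point load 137 at a = 7: Pab(L + a)/(6LEI) = 1678/EI
  θ_X0 = 3391/EI,  θ_Y0 = 3636/EI
Flexibility coefficients: a unit moment at one end gives L/(3EI) there and L/(6EI) at the far end, so f₁₁ = f₂₂ = 4.667/EI and f₁₂ = f₂₁ = 2.333/EI.
Compatibility — zero rotation at each built-in end:
  4.667 M_X + 2.333 M_Y = 3391
  2.333 M_X + 4.667 M_Y = 3636
Solving the pair gives M_X = 449.5 kN·m and M_Y = 554.3 kN·m (hogging).

M_Y = 554.3 kN·m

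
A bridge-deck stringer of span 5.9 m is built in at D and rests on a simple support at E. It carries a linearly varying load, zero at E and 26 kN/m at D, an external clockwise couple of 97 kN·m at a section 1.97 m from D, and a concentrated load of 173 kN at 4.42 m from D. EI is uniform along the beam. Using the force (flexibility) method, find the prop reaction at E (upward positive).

R_E = 138.3 kN

Take the reaction at E as the redundant and release it; the primary structure is a cantilever fixed at D.
Free-end deflection of the primary structure under the applied loading (downward +):
  triangular load, peak 26 at the fixed end: w₀L⁴/(30EI) = 1050/EI
  clockwise couple 97 at a = 1.97: M₀a(2L − a)/(2EI) = 939.2/EI
  point load 173 at a = 4.42: Pa²(3L − a)/(6EI) = 7481/EI
  δ_0 = 9470/EI
Tip deflection under a unit load at E: L³/(3EI) = 68.46/EI.
Compatibility at E: δ_0 − R_E·δ_{EE} = 0, so R_E = 9470/68.46 = 138.3 kN.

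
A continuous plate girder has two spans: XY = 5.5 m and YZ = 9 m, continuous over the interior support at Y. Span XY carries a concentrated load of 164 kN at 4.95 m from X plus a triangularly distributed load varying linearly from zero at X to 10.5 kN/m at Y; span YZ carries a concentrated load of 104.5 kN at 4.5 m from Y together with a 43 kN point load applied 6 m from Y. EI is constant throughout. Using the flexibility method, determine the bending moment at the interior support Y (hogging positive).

M_Y = 182.3 kN·m

Take M_Y as the redundant. Released structure: two simple spans XY and YZ with a hinge at Y.
Rotations at Y on the released spans (each span's end-slope, ×1/EI):
  span XY: point load 164 at a = 4.95: Pab(L + a)/(6LEI) = 141.4/EI
  span XY: triangular load, peak 10.5: w₀L³/(45EI) = 38.82/EI
  span YZ: point load 104.5 at a = 4.5: Pab(L + b)/(6LEI) = 529/EI
  span YZ: point load 43 at a = 6: Pab(L + b)/(6LEI) = 172/EI
  relative rotation θ_0 = (180.2 + 701)/EI = 881.2/EI
A unit hogging moment at Y produces rotation L₁/(3EI) + L₂/(3EI) = 4.833/EI.
Slope continuity at Y: θ_0 = M_Y·4.833/EI, so M_Y = 881.2/4.833 = 182.3 kN·m (hogging).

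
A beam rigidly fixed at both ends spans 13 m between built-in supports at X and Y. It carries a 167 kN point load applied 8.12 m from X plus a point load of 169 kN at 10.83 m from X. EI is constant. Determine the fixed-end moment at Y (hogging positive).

M_Y = 572.5 kN·m

Take the two fixed-end moments M_X, M_Y as redundants; the released structure is the simple span XY.
Simple-span end rotations at X and Y under the given loads:
  at X: point load 167 at a = 8.12: Pab(L + b)/(6LEI) = 1517/EI
  at Y: point load 167 at a = 8.12: Pab(L + a)/(6LEI) = 1792/EI
  at X: point load 169 at a = 10.83: Pab(L + b)/(6LEI) = 772.4/EI
  at Y: point load 169 at a = 10.83: Pab(L + a)/(6LEI) = 1213/EI
  θ_X0 = 2289/EI,  θ_Y0 = 3005/EI
Flexibility coefficients: a unit moment at one end gives L/(3EI) there and L/(6EI) at the far end, so f₁₁ = f₂₂ = 4.333/EI and f₁₂ = f₂₁ = 2.167/EI.
Compatibility — zero rotation at each built-in end:
  4.333 M_X + 2.167 M_Y = 2289
  2.167 M_X + 4.333 M_Y = 3005
Solving the pair gives M_X = 242.1 kN·m and M_Y = 572.5 kN·m (hogging).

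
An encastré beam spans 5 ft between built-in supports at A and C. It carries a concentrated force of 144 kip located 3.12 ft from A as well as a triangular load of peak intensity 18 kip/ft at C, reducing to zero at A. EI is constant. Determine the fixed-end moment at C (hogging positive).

M_C = 127.9 kip·ft

Take the two fixed-end moments M_A, M_C as redundants; the released structure is the simple span AC.
On the primary (simply-supported) span, the end slopes from the loading are:
  at A: point load 144 at a = 3.12: Pab(L + b)/(6LEI) = 193.7/EI
  at C: point load 144 at a = 3.12: Pab(L + a)/(6LEI) = 228.6/EI
  at A: triangular load, peak 18: 7w₀L³/(360EI) = 43.75/EI
  at C: triangular load, peak 18: w₀L³/(45EI) = 50/EI
  θ_A0 = 237.5/EI,  θ_C0 = 278.6/EI
Flexibility coefficients: a unit moment at one end gives L/(3EI) there and L/(6EI) at the far end, so f₁₁ = f₂₂ = 1.667/EI and f₁₂ = f₂₁ = 0.8333/EI.
Compatibility — zero rotation at each built-in end:
  1.667 M_A + 0.8333 M_C = 237.5
  0.8333 M_A + 1.667 M_C = 278.6
Solving the pair gives M_A = 78.52 kip·ft and M_C = 127.9 kip·ft (hogging).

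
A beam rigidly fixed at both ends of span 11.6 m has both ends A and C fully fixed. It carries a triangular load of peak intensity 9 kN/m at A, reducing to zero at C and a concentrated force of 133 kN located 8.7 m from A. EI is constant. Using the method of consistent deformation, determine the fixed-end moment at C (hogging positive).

Take the two fixed-end moments M_A, M_C as redundants; the released structure is the simple span AC.
End rotations of the released simple span under the applied load (×1/EI):
  at A: triangular load, peak 9: w₀L³/(45EI) = 312.2/EI
  at C: triangular load, peak 9: 7w₀L³/(360EI) = 273.2/EI
  at A: point load 133 at a = 8.7: Pab(L + b)/(6LEI) = 699.1/EI
  at C: point load 133 at a = 8.7: Pab(L + a)/(6LEI) = 978.7/EI
  θ_A0 = 1011/EI,  θ_C0 = 1252/EI
Flexibility coefficients: a unit moment at one end gives L/(3EI) there and L/(6EI) at the far end, so f₁₁ = f₂₂ = 3.867/EI and f₁₂ = f₂₁ = 1.933/EI.
Compatibility — zero rotation at each built-in end:
  3.867 M_A + 1.933 M_C = 1011
  1.933 M_A + 3.867 M_C = 1252
Solving the pair gives M_A = 132.9 kN·m and M_C = 257.3 kN·m (hogging).

M_C = 257.3 kN·m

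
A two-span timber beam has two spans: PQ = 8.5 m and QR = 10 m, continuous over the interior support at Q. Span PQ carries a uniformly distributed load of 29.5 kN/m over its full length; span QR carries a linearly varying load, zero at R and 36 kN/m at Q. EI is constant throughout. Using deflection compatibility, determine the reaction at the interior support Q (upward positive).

Release continuity at Q by inserting a hinge; the redundant is the internal moment M_Q. The primary structure is two simply-supported spans PQ and QR.
Rotations at Q on the released spans (each span's end-slope, ×1/EI):
  span PQ: UDL 29.5: wL³/(24EI) = 754.9/EI
  span QR: triangular load, peak 36: w₀L³/(45EI) = 800/EI
  relative rotation θ_0 = (754.9 + 800)/EI = 1555/EI
A unit hogging moment at Q produces rotation L₁/(3EI) + L₂/(3EI) = 6.167/EI.
Compatibility: M_Q·(L₁+L₂)/(3EI) = θ_0, giving M_Q = 252.1 kN·m (hogging).
Span PQ, ΣM about P with M_Q applied at Q: R_Q^{PQ}·8.5 = 1066 + 252.1, so R_Q^{PQ} = 155 kN and R_P = 250.8 − 155 = 95.71 kN.
Span QR, ΣM about R: R_Q^{QR}·10 = 1200 + 252.1, so R_Q^{QR} = 145.2 kN and R_R = 180 − 145.2 = 34.79 kN.
R_Q = 155 + 145.2 = 300.3 kN.

R_Q = 300.3 kN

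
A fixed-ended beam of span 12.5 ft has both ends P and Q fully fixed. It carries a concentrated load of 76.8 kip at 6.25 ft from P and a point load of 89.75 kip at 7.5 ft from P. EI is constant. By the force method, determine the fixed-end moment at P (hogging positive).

Release both end moments; the primary structure is a simply-supported span PQ with redundants M_P and M_Q.
On the primary (simply-supported) span, the end slopes from the loading are:
  at P: point load 76.8 at a = 6.25: Pab(L + b)/(6LEI) = 750/EI
  at Q: point load 76.8 at a = 6.25: Pab(L + a)/(6LEI) = 750/EI
  at P: point load 89.75 at a = 7.5: Pab(L + b)/(6LEI) = 785.3/EI
  at Q: point load 89.75 at a = 7.5: Pab(L + a)/(6LEI) = 897.5/EI
  θ_P0 = 1535/EI,  θ_Q0 = 1648/EI
Flexibility coefficients: a unit moment at one end gives L/(3EI) there and L/(6EI) at the far end, so f₁₁ = f₂₂ = 4.167/EI and f₁₂ = f₂₁ = 2.083/EI.
Compatibility — zero rotation at each built-in end:
  4.167 M_P + 2.083 M_Q = 1535
  2.083 M_P + 4.167 M_Q = 1648
Solving the pair gives M_P = 227.7 kip·ft and M_Q = 281.6 kip·ft (hogging).

M_P = 227.7 kip·ft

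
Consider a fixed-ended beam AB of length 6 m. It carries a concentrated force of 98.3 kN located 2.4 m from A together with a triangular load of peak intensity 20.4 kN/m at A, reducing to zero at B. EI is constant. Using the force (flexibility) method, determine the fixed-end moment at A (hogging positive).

M_A = 121.7 kN·m

Take the two fixed-end moments M_A, M_B as redundants; the released structure is the simple span AB.
On the primary (simply-supported) span, the end slopes from the loading are:
  at A: point load 98.3 at a = 2.4: Pab(L + b)/(6LEI) = 226.5/EI
  at B: point load 98.3 at a = 2.4: Pab(L + a)/(6LEI) = 198.2/EI
  at A: triangular load, peak 20.4: w₀L³/(45EI) = 97.92/EI
  at B: triangular load, peak 20.4: 7w₀L³/(360EI) = 85.68/EI
  θ_A0 = 324.4/EI,  θ_B0 = 283.9/EI
Flexibility coefficients: a unit moment at one end gives L/(3EI) there and L/(6EI) at the far end, so f₁₁ = f₂₂ = 2/EI and f₁₂ = f₂₁ = 1/EI.
Compatibility — zero rotation at each built-in end:
  2 M_A + 1 M_B = 324.4
  1 M_A + 2 M_B = 283.9
Solving the pair gives M_A = 121.7 kN·m and M_B = 81.1 kN·m (hogging).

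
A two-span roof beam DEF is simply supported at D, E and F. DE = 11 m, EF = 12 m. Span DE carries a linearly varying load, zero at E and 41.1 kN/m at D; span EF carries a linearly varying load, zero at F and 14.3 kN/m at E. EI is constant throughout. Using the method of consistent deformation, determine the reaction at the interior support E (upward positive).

Release continuity at E by inserting a hinge; the redundant is the internal moment M_E. The primary structure is two simply-supported spans DE and EF.
Rotations at E on the released spans (each span's end-slope, ×1/EI):
  span DE: triangular load, peak 41.1: 7w₀L³/(360EI) = 1064/EI
  span EF: triangular load, peak 14.3: w₀L³/(45EI) = 549.1/EI
  relative rotation θ_0 = (1064 + 549.1)/EI = 1613/EI
A unit hogging moment at E produces rotation L₁/(3EI) + L₂/(3EI) = 7.667/EI.
Slope continuity at E: θ_0 = M_E·7.667/EI, so M_E = 1613/7.667 = 210.4 kN·m (hogging).
Span DE, ΣM about D with M_E applied at E: R_E^{DE}·11 = 828.9 + 210.4, so R_E^{DE} = 94.47 kN and R_D = 226.1 − 94.47 = 131.6 kN.
Span EF, ΣM about F: R_E^{EF}·12 = 686.4 + 210.4, so R_E^{EF} = 74.73 kN and R_F = 85.8 − 74.73 = 11.07 kN.
R_E = 94.47 + 74.73 = 169.2 kN.

R_E = 169.2 kN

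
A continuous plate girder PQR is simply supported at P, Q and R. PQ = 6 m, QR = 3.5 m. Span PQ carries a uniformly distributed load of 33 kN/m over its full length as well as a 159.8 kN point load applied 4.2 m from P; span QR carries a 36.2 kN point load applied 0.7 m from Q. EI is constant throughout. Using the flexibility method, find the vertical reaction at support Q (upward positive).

R_Q = 334.2 kN

Insert a hinge at Q; M_Q is the redundant, and each span becomes simply supported.
Rotations at Q on the released spans (each span's end-slope, ×1/EI):
  span PQ: UDL 33: wL³/(24EI) = 297/EI
  span PQ: point load 159.8 at a = 4.2: Pab(L + a)/(6LEI) = 342.3/EI
  span QR: point load 36.2 at a = 0.7: Pab(L + b)/(6LEI) = 21.29/EI
  relative rotation θ_0 = (639.3 + 21.29)/EI = 660.6/EI
A unit hogging moment at Q produces rotation L₁/(3EI) + L₂/(3EI) = 3.167/EI.
Slope continuity at Q: θ_0 = M_Q·3.167/EI, so M_Q = 660.6/3.167 = 208.6 kN·m (hogging).
Span PQ, ΣM about P with M_Q applied at Q: R_Q^{PQ}·6 = 1265 + 208.6, so R_Q^{PQ} = 245.6 kN and R_P = 357.8 − 245.6 = 112.2 kN.
Span QR, ΣM about R: R_Q^{QR}·3.5 = 101.4 + 208.6, so R_Q^{QR} = 88.56 kN and R_R = 36.2 − 88.56 = -52.36 kN.
R_Q = 245.6 + 88.56 = 334.2 kN.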